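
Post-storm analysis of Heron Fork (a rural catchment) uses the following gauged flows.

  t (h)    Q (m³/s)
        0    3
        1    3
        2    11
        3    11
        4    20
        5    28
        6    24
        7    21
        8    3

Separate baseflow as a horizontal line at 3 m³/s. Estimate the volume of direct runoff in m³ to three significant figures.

Direct-runoff ordinates (Q − Q_b): 0.0, 0.0, 8.0, 8.0, 17.0, 25.0, 21.0, 18.0, 0.0 m³/s.
ΣQ_DR = 97.00 m³/s.
With Δt = 1 h = 3600 s, V = ΣQ_DR · Δt = 97.00 × 3600 = 3.49 × 10^5 m³.

V ≈ 3.49 × 10^5 m³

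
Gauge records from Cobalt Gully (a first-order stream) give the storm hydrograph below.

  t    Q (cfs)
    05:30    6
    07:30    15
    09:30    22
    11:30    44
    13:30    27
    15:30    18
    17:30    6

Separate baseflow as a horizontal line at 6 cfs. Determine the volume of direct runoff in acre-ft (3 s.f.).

Direct-runoff ordinates (Q − Q_b): 0.0, 9.0, 16.0, 38.0, 21.0, 12.0, 0.0 cfs.
ΣQ_DR = 96.00 cfs.
With Δt = 2 h = 7200 s, V = ΣQ_DR · Δt = 96.00 × 7200 = 6.91 × 10^5 ft³ = 15.9 acre-ft.

V ≈ 15.9 acre-ft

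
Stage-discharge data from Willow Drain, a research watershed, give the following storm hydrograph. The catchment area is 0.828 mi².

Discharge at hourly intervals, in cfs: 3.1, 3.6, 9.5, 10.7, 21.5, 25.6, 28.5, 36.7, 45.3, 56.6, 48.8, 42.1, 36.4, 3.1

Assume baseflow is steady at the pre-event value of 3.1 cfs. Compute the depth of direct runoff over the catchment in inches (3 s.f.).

d ≈ 0.614 in

Direct runoff: 0.0, 0.5, 6.4, 7.6, 18.4, 22.5, 25.4, 33.6, 42.2, 53.5, 45.7, 39.0, 33.3, 0.0 cfs; ΣQ_DR = 328.1 cfs.
V = ΣQ_DR · Δt = 328.1 × 3600 s = 1.181 × 10^6 ft³.
Over A = 0.828 mi², depth = V / A = 0.614 in.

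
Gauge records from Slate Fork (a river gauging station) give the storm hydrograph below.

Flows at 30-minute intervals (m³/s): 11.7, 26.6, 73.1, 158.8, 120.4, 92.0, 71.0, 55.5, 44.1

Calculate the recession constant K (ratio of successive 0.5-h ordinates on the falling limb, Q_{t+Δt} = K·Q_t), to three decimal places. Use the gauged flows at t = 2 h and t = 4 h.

K ≈ 0.778

Using the recession-limb readings at t = 2 h and t = 4 h: Q falls from 120.4 to 44.1 m³/s over 4 intervals.
K = (Q₂/Q₁)^(1/4) = (44.1/120.4)^(1/4) = 0.778.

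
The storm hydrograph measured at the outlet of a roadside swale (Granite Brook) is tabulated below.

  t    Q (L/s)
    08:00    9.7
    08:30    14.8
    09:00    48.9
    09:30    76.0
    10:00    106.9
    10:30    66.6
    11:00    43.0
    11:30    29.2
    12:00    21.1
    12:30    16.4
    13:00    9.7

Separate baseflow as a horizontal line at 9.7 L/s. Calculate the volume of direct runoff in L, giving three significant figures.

Direct-runoff ordinates (Q − Q_b): 0.0, 5.1, 39.2, 66.3, 97.2, 56.9, 33.3, 19.5, 11.4, 6.7, 0.0 L/s.
ΣQ_DR = 335.6 L/s.
With Δt = 0.5 h = 1800 s, V = ΣQ_DR · Δt = 335.6 × 1800 = 6.04 × 10^5 L.

V ≈ 6.04 × 10^5 L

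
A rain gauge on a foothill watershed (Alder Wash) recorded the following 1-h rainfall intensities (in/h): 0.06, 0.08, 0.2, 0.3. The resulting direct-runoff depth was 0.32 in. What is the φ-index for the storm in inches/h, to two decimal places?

Only the 2 blocks with intensity above φ contribute runoff: 0.2, 0.3 in/h.
Σ(I−φ)·Δt = d  ⇒  (0.2+0.3 − 2φ)·1 = 0.32
φ = (0.5000 − 0.32/1) / 2 = 0.09 in/h.

φ ≈ 0.09 in/h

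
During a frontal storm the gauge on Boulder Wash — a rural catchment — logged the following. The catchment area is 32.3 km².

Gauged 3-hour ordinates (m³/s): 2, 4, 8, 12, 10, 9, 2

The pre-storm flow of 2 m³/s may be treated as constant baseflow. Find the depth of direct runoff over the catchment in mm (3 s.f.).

Direct runoff: 0.0, 2.0, 6.0, 10.0, 8.0, 7.0, 0.0 m³/s; ΣQ_DR = 33.00 m³/s.
V = ΣQ_DR · Δt = 33.00 × 10800 s = 3.564 × 10^5 m³.
Over A = 32.3 km², depth = V / A = 11.0 mm.

d ≈ 11.0 mm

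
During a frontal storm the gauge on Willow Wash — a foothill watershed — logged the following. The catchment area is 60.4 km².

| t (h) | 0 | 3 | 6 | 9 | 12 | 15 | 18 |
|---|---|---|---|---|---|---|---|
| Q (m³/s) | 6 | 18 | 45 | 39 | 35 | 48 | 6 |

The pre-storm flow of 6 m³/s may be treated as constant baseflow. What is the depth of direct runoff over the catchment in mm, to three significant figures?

Direct runoff: 0.0, 12.0, 39.0, 33.0, 29.0, 42.0, 0.0 m³/s; ΣQ_DR = 155.0 m³/s.
V = ΣQ_DR · Δt = 155.0 × 10800 s = 1.674 × 10^6 m³.
Over A = 60.4 km², depth = V / A = 27.7 mm.

d ≈ 27.7 mm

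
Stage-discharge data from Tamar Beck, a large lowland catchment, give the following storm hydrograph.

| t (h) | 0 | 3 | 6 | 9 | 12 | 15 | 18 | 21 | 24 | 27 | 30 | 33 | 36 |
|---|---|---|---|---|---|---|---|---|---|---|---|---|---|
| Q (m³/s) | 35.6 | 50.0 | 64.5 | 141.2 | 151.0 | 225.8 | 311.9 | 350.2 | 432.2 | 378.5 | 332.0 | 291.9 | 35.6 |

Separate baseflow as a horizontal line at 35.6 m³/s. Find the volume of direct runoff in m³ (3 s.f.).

Direct-runoff ordinates (Q − Q_b): 0.0, 14.4, 28.9, 105.6, 115.4, 190.2, 276.3, 314.6, 396.6, 342.9, 296.4, 256.3, 0.0 m³/s.
ΣQ_DR = 2338 m³/s.
With Δt = 3 h = 10800 s, V = ΣQ_DR · Δt = 2338 × 10800 = 2.52 × 10^7 m³.

V ≈ 2.52 × 10^7 m³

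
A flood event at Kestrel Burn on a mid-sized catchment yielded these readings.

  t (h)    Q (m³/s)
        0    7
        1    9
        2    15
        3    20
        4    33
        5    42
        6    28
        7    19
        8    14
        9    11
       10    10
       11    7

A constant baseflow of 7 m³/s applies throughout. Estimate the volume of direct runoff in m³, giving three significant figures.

Direct-runoff ordinates (Q − Q_b): 0.0, 2.0, 8.0, 13.0, 26.0, 35.0, 21.0, 12.0, 7.0, 4.0, 3.0, 0.0 m³/s.
ΣQ_DR = 131.0 m³/s.
With Δt = 1 h = 3600 s, V = ΣQ_DR · Δt = 131.0 × 3600 = 4.72 × 10^5 m³.

V ≈ 4.72 × 10^5 m³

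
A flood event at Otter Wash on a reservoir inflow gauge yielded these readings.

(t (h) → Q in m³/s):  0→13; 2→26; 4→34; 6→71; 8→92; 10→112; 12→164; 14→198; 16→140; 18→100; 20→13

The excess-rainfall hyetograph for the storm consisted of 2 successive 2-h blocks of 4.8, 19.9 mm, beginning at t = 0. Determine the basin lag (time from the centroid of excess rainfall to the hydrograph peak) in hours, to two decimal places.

t_L ≈ 11.39 h

Centroid of excess rainfall: t_c = Σ P_i·t̄_i / ΣP_i = 2.6113 h (block centres at 1, 3 h).
Hydrograph peak occurs at t = 14 h, so basin lag t_L = 14 − 2.6113 = 11.39 h.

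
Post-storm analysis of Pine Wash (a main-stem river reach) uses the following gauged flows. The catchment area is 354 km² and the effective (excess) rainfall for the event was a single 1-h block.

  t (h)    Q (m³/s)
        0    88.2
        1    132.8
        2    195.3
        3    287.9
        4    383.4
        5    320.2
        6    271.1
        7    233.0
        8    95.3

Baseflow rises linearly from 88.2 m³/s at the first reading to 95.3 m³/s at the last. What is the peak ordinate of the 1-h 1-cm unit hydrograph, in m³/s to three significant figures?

U_p ≈ 243 m³/s

Direct runoff: 0.00, 43.71, 105.33, 197.04, 291.65, 227.56, 177.57, 138.59, 0.00 m³/s; ΣQ_DR = 1181 m³/s, peak = 291.65 m³/s.
Runoff depth d = ΣQ_DR·Δt / A = 1181 × 3600 / (354 km²) = 12.01 mm.
The 1-cm UH is the DRH scaled by (10 mm)/d, so U_p = 291.65 × 10/12.01 = 243 m³/s.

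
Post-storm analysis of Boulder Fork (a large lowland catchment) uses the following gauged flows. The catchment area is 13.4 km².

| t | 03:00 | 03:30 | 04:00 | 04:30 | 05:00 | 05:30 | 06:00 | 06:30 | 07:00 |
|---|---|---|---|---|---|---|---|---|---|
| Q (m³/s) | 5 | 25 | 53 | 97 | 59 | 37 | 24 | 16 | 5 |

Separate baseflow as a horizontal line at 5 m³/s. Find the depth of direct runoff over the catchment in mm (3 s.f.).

Direct runoff: 0.0, 20.0, 48.0, 92.0, 54.0, 32.0, 19.0, 11.0, 0.0 m³/s; ΣQ_DR = 276.0 m³/s.
V = ΣQ_DR · Δt = 276.0 × 1800 s = 4.968 × 10^5 m³.
Over A = 13.4 km², depth = V / A = 37.1 mm.

d ≈ 37.1 mm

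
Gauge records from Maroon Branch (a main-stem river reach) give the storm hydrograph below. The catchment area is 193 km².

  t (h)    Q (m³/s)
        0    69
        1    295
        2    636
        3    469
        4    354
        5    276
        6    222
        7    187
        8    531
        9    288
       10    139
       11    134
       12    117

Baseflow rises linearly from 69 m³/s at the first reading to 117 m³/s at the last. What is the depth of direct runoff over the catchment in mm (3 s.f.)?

d ≈ 46.8 mm

Direct runoff: 0.00, 222.00, 559.00, 388.00, 269.00, 187.00, 129.00, 90.00, 430.00, 183.00, 30.00, 21.00, 0.00 m³/s; ΣQ_DR = 2508 m³/s.
V = ΣQ_DR · Δt = 2508 × 3600 s = 9.029 × 10^6 m³.
Over A = 193 km², depth = V / A = 46.8 mm.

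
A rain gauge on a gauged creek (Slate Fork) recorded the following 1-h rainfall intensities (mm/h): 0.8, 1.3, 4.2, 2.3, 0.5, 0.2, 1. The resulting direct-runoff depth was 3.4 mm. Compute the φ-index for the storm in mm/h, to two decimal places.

Only the 2 blocks with intensity above φ contribute runoff: 4.2, 2.3 mm/h.
Σ(I−φ)·Δt = d  ⇒  (4.2+2.3 − 2φ)·1 = 3.4
φ = (6.500 − 3.4/1) / 2 = 1.55 mm/h.

φ ≈ 1.55 mm/h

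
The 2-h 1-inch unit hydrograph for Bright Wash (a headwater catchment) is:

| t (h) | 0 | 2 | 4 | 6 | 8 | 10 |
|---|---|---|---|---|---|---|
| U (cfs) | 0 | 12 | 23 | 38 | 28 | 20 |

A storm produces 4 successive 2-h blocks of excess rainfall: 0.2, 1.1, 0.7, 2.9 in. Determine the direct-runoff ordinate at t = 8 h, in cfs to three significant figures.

By discrete convolution, Q_j = Σ (P_i / 1 in) · U_{j−i}.
At t = 8 h (j=4): Q = (0.2/1)·28 + (1.1/1)·38 + (0.7/1)·23 + (2.9/1)·12 = 98.3 cfs.

Q ≈ 98.3 cfs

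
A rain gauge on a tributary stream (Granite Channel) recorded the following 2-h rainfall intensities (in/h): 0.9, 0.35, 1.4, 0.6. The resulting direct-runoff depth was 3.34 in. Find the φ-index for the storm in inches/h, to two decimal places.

Only the 3 blocks with intensity above φ contribute runoff: 0.9, 1.4, 0.6 in/h.
Σ(I−φ)·Δt = d  ⇒  (0.9+1.4+0.6 − 3φ)·2 = 3.34
φ = (2.900 − 3.34/2) / 3 = 0.41 in/h.

φ ≈ 0.41 in/h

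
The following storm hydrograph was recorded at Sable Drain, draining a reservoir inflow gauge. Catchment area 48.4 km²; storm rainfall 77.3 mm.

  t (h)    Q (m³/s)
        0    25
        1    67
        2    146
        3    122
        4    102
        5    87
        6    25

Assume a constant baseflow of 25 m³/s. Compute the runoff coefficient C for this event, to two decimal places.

C ≈ 0.38

ΣQ_DR = 399.0 m³/s; V = ΣQ_DR·Δt = 1.436 × 10^6 m³.
Runoff depth d = V / A = 29.68 mm.
C = d / P = 29.68 / 77.3 = 0.38.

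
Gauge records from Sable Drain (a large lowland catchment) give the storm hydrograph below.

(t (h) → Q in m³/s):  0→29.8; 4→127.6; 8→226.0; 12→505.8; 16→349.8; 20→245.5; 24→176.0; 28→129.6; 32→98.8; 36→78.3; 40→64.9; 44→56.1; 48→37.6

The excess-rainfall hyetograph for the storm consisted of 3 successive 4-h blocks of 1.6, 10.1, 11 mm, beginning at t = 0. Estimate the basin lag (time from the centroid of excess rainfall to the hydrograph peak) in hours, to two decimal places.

Centroid of excess rainfall: t_c = Σ P_i·t̄_i / ΣP_i = 7.6564 h (block centres at 2, 6, 10 h).
Hydrograph peak occurs at t = 12 h, so basin lag t_L = 12 − 7.6564 = 4.34 h.

t_L ≈ 4.34 h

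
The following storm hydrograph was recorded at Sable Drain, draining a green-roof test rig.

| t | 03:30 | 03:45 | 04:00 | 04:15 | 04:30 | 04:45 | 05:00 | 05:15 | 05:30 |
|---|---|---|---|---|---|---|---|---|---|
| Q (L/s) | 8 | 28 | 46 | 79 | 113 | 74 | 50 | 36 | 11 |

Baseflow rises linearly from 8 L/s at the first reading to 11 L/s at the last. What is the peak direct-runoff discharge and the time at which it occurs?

Subtracting baseflow gives direct-runoff ordinates: 0.00, 19.62, 37.25, 69.88, 103.50, 64.12, 39.75, 25.38, 0.00 L/s.
The maximum is 103.50 L/s, occurring at the reading for t = 04:30.

Q_p = 103.50 L/s at t = 04:30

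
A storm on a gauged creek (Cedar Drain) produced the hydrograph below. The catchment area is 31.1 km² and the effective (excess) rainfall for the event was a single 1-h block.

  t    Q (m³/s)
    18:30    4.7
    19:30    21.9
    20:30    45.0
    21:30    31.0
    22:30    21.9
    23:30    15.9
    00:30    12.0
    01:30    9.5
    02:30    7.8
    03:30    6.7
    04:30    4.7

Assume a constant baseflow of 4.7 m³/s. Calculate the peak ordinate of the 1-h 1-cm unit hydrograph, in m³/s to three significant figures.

Direct runoff: 0.0, 17.2, 40.3, 26.3, 17.2, 11.2, 7.3, 4.8, 3.1, 2.0, 0.0 m³/s; ΣQ_DR = 129.4 m³/s, peak = 40.3 m³/s.
Runoff depth d = ΣQ_DR·Δt / A = 129.4 × 3600 / (31.1 km²) = 14.98 mm.
The 1-cm UH is the DRH scaled by (10 mm)/d, so U_p = 40.3 × 10/14.98 = 26.9 m³/s.

U_p ≈ 26.9 m³/s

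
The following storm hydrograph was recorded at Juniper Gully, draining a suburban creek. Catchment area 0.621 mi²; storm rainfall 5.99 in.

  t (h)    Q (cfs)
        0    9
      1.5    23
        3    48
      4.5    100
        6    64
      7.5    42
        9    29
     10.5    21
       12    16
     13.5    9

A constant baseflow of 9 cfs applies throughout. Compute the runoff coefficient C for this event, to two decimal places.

ΣQ_DR = 271.0 cfs; V = ΣQ_DR·Δt = 1.463 × 10^6 ft³.
Runoff depth d = V / A = 1.014 in.
C = d / P = 1.014 / 5.99 = 0.17.

C ≈ 0.17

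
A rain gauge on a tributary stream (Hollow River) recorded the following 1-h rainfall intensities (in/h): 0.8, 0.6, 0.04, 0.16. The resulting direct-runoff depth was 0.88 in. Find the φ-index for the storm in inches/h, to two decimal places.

Only the 2 blocks with intensity above φ contribute runoff: 0.8, 0.6 in/h.
Σ(I−φ)·Δt = d  ⇒  (0.8+0.6 − 2φ)·1 = 0.88
φ = (1.400 − 0.88/1) / 2 = 0.26 in/h.

φ ≈ 0.26 in/h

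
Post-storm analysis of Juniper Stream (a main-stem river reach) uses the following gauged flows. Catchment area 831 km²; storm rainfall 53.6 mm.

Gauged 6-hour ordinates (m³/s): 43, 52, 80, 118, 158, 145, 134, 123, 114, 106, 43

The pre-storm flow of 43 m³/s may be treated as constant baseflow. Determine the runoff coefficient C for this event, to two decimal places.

C ≈ 0.31

ΣQ_DR = 643.0 m³/s; V = ΣQ_DR·Δt = 1.389 × 10^7 m³.
Runoff depth d = V / A = 16.71 mm.
C = d / P = 16.71 / 53.6 = 0.31.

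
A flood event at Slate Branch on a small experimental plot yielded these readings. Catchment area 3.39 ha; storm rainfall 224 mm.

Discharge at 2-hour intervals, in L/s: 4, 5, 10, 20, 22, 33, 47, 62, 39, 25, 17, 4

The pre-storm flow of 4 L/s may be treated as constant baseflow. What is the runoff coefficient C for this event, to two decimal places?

C ≈ 0.23

ΣQ_DR = 240.0 L/s; V = ΣQ_DR·Δt = 1.728 × 10^6 L.
Runoff depth d = V / A = 50.97 mm.
C = d / P = 50.97 / 224 = 0.23.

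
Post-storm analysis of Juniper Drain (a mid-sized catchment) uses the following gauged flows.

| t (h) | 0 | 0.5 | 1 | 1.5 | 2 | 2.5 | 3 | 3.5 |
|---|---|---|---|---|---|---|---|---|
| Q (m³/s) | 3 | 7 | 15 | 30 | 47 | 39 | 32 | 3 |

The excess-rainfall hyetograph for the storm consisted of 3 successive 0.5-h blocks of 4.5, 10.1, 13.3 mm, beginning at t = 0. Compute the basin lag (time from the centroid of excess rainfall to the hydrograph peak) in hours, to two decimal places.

t_L ≈ 1.09 h

Centroid of excess rainfall: t_c = Σ P_i·t̄_i / ΣP_i = 0.9077 h (block centres at 0.25, 0.75, 1.25 h).
Hydrograph peak occurs at t = 2 h, so basin lag t_L = 2 − 0.9077 = 1.09 h.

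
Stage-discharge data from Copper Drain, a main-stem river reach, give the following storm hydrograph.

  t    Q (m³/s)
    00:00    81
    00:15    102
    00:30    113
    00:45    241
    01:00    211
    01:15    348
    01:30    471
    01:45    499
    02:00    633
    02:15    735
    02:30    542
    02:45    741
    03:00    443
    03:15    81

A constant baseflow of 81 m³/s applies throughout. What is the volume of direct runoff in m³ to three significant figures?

Direct-runoff ordinates (Q − Q_b): 0.0, 21.0, 32.0, 160.0, 130.0, 267.0, 390.0, 418.0, 552.0, 654.0, 461.0, 660.0, 362.0, 0.0 m³/s.
ΣQ_DR = 4107 m³/s.
With Δt = 0.25 h = 900 s, V = ΣQ_DR · Δt = 4107 × 900 = 3.70 × 10^6 m³.

V ≈ 3.70 × 10^6 m³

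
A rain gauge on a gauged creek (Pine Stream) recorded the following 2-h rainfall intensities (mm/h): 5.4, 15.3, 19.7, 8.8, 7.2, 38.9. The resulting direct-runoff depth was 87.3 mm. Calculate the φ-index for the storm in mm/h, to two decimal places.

φ ≈ 10.08 mm/h

Only the 3 blocks with intensity above φ contribute runoff: 15.3, 19.7, 38.9 mm/h.
Σ(I−φ)·Δt = d  ⇒  (15.3+19.7+38.9 − 3φ)·2 = 87.3
φ = (73.90 − 87.3/2) / 3 = 10.08 mm/h.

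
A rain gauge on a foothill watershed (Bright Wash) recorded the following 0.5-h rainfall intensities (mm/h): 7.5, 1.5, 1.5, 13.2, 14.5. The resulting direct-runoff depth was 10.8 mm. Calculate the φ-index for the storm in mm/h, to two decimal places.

φ ≈ 4.53 mm/h

Only the 3 blocks with intensity above φ contribute runoff: 7.5, 13.2, 14.5 mm/h.
Σ(I−φ)·Δt = d  ⇒  (7.5+13.2+14.5 − 3φ)·0.5 = 10.8
φ = (35.20 − 10.8/0.5) / 3 = 4.53 mm/h.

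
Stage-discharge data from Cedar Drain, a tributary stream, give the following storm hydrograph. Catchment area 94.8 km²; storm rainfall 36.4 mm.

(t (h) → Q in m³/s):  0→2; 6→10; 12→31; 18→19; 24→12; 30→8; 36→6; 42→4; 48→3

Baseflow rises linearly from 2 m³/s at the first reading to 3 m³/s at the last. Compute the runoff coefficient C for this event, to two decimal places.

C ≈ 0.45

ΣQ_DR = 72.50 m³/s; V = ΣQ_DR·Δt = 1.566 × 10^6 m³.
Runoff depth d = V / A = 16.52 mm.
C = d / P = 16.52 / 36.4 = 0.45.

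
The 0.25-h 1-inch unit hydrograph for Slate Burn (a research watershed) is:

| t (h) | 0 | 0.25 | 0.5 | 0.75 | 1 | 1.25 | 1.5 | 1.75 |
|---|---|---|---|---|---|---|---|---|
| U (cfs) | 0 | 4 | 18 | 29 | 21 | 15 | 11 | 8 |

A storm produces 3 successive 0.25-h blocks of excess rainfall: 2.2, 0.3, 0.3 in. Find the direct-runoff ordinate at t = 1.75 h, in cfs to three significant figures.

By discrete convolution, Q_j = Σ (P_i / 1 in) · U_{j−i}.
At t = 1.75 h (j=7): Q = (2.2/1)·8 + (0.3/1)·11 + (0.3/1)·15 = 25.4 cfs.

Q ≈ 25.4 cfs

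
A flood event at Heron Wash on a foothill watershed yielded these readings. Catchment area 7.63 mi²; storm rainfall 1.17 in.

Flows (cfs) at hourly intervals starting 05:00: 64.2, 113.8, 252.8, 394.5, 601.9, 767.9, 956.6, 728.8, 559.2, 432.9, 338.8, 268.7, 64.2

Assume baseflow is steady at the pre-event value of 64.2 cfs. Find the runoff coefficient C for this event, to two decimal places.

C ≈ 0.82

ΣQ_DR = 4710 cfs; V = ΣQ_DR·Δt = 1.695 × 10^7 ft³.
Runoff depth d = V / A = 0.9565 in.
C = d / P = 0.9565 / 1.17 = 0.82.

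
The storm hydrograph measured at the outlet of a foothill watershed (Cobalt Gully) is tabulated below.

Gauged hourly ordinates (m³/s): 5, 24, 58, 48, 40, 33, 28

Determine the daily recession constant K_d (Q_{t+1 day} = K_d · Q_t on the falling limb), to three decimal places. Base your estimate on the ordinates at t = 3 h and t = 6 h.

K_d ≈ 0.013

Between t = 3 h and t = 6 h the flow falls from 48 to 28 m³/s over 3×1 h = 3 h.
Per-interval ratio K = (28/48)^(1/3) = 0.8355; K_d = K^(24/1) = 0.013.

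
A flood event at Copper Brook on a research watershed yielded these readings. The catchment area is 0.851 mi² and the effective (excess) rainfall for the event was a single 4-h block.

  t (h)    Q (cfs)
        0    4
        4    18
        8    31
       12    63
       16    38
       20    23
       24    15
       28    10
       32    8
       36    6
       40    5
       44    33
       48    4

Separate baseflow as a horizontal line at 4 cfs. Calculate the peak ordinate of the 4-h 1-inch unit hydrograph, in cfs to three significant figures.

U_p ≈ 39.3 cfs

Direct runoff: 0.0, 14.0, 27.0, 59.0, 34.0, 19.0, 11.0, 6.0, 4.0, 2.0, 1.0, 29.0, 0.0 cfs; ΣQ_DR = 206.0 cfs, peak = 59.0 cfs.
Runoff depth d = ΣQ_DR·Δt / A = 206.0 × 14400 / (0.851 mi²) = 1.500 in.
The 1-inch UH is the DRH scaled by (1 in)/d, so U_p = 59.0 × 1/1.500 = 39.3 cfs.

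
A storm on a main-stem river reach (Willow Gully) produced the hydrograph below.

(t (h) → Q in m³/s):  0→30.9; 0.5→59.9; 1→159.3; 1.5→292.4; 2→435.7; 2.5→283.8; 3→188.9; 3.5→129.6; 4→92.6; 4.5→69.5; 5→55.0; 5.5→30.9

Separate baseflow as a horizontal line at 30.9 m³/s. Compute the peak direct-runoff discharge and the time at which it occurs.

Subtracting baseflow gives direct-runoff ordinates: 0.0, 29.0, 128.4, 261.5, 404.8, 252.9, 158.0, 98.7, 61.7, 38.6, 24.1, 0.0 m³/s.
The maximum is 404.8 m³/s, occurring at the reading for t = 2 h.

Q_p = 404.8 m³/s at t = 2 h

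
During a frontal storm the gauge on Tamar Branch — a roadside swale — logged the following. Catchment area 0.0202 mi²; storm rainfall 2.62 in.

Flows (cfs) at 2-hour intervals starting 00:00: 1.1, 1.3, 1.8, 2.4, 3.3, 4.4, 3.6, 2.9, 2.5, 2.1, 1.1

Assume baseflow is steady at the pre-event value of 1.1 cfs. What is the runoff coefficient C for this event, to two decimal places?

C ≈ 0.84

ΣQ_DR = 14.40 cfs; V = ΣQ_DR·Δt = 1.037 × 10^5 ft³.
Runoff depth d = V / A = 2.209 in.
C = d / P = 2.209 / 2.62 = 0.84.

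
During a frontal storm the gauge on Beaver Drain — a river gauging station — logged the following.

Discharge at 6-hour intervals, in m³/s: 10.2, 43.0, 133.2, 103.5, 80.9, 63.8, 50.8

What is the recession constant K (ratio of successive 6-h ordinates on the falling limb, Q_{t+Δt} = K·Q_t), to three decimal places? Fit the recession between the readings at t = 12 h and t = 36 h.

K ≈ 0.786

Using the recession-limb readings at t = 12 h and t = 36 h: Q falls from 133.2 to 50.8 m³/s over 4 intervals.
K = (Q₂/Q₁)^(1/4) = (50.8/133.2)^(1/4) = 0.786.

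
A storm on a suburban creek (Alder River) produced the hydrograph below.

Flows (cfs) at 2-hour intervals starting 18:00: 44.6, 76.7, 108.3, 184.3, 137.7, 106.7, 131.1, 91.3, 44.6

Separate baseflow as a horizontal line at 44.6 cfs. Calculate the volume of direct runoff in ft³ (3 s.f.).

V ≈ 3.77 × 10^6 ft³

Direct-runoff ordinates (Q − Q_b): 0.0, 32.1, 63.7, 139.7, 93.1, 62.1, 86.5, 46.7, 0.0 cfs.
ΣQ_DR = 523.9 cfs.
With Δt = 2 h = 7200 s, V = ΣQ_DR · Δt = 523.9 × 7200 = 3.77 × 10^6 ft³.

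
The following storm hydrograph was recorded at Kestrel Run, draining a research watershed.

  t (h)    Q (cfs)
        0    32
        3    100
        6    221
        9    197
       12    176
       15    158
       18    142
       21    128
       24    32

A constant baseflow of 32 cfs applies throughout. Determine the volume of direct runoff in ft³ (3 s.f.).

Direct-runoff ordinates (Q − Q_b): 0.0, 68.0, 189.0, 165.0, 144.0, 126.0, 110.0, 96.0, 0.0 cfs.
ΣQ_DR = 898.0 cfs.
With Δt = 3 h = 10800 s, V = ΣQ_DR · Δt = 898.0 × 10800 = 9.70 × 10^6 ft³.

V ≈ 9.70 × 10^6 ft³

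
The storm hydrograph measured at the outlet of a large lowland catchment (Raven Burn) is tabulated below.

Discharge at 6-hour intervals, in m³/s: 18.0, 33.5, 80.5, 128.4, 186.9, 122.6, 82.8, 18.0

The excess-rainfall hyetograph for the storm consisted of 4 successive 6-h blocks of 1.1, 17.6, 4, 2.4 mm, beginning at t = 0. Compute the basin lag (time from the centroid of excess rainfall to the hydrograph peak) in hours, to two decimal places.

Centroid of excess rainfall: t_c = Σ P_i·t̄_i / ΣP_i = 10.8406 h (block centres at 3, 9, 15, 21 h).
Hydrograph peak occurs at t = 24 h, so basin lag t_L = 24 − 10.8406 = 13.16 h.

t_L ≈ 13.16 h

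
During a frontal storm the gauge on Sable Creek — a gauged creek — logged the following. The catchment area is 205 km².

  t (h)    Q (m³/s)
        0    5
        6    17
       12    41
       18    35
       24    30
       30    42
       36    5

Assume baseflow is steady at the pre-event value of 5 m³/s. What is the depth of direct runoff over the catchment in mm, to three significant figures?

Direct runoff: 0.0, 12.0, 36.0, 30.0, 25.0, 37.0, 0.0 m³/s; ΣQ_DR = 140.0 m³/s.
V = ΣQ_DR · Δt = 140.0 × 21600 s = 3.024 × 10^6 m³.
Over A = 205 km², depth = V / A = 14.8 mm.

d ≈ 14.8 mm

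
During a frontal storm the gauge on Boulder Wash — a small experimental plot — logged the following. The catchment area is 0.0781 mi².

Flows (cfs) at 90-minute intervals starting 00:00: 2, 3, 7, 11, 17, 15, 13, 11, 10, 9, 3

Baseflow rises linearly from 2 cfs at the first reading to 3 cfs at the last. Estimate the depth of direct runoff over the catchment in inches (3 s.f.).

Direct runoff: 0.00, 0.90, 4.80, 8.70, 14.60, 12.50, 10.40, 8.30, 7.20, 6.10, 0.00 cfs; ΣQ_DR = 73.50 cfs.
V = ΣQ_DR · Δt = 73.50 × 5400 s = 3.969 × 10^5 ft³.
Over A = 0.0781 mi², depth = V / A = 2.19 in.

d ≈ 2.19 in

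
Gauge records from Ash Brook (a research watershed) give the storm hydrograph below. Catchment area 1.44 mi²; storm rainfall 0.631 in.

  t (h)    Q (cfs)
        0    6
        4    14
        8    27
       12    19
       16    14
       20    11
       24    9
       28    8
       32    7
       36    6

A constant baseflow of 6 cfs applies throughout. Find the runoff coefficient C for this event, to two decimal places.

C ≈ 0.42

ΣQ_DR = 61.00 cfs; V = ΣQ_DR·Δt = 8.784 × 10^5 ft³.
Runoff depth d = V / A = 0.2626 in.
C = d / P = 0.2626 / 0.631 = 0.42.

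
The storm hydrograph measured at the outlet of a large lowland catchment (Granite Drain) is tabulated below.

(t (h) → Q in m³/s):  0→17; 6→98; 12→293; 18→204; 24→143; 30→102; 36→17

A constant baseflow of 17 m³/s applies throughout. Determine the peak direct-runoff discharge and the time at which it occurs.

Subtracting baseflow gives direct-runoff ordinates: 0.0, 81.0, 276.0, 187.0, 126.0, 85.0, 0.0 m³/s.
The maximum is 276.0 m³/s, occurring at the reading for t = 12 h.

Q_p = 276.0 m³/s at t = 12 h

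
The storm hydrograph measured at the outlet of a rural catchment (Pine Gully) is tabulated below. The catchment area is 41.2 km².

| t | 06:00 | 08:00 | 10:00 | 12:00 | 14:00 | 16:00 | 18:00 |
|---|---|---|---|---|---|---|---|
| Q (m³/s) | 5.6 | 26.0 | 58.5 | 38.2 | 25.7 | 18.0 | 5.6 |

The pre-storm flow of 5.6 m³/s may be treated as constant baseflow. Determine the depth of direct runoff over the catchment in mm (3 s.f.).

Direct runoff: 0.0, 20.4, 52.9, 32.6, 20.1, 12.4, 0.0 m³/s; ΣQ_DR = 138.4 m³/s.
V = ΣQ_DR · Δt = 138.4 × 7200 s = 9.965 × 10^5 m³.
Over A = 41.2 km², depth = V / A = 24.2 mm.

d ≈ 24.2 mm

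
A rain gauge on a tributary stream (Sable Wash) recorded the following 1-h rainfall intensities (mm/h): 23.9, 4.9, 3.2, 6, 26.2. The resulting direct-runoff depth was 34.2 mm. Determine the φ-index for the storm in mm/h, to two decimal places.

φ ≈ 7.95 mm/h

Only the 2 blocks with intensity above φ contribute runoff: 23.9, 26.2 mm/h.
Σ(I−φ)·Δt = d  ⇒  (23.9+26.2 − 2φ)·1 = 34.2
φ = (50.10 − 34.2/1) / 2 = 7.95 mm/h.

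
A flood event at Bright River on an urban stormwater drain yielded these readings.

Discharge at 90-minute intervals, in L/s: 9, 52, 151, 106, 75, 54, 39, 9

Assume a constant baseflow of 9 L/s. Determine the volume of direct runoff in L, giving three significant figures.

V ≈ 2.28 × 10^6 L

Direct-runoff ordinates (Q − Q_b): 0.0, 43.0, 142.0, 97.0, 66.0, 45.0, 30.0, 0.0 L/s.
ΣQ_DR = 423.0 L/s.
With Δt = 1.5 h = 5400 s, V = ΣQ_DR · Δt = 423.0 × 5400 = 2.28 × 10^6 L.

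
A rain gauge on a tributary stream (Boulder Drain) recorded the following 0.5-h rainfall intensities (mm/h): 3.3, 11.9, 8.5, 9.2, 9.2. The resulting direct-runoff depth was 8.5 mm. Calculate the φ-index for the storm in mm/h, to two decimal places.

φ ≈ 5.45 mm/h

Only the 4 blocks with intensity above φ contribute runoff: 11.9, 8.5, 9.2, 9.2 mm/h.
Σ(I−φ)·Δt = d  ⇒  (11.9+8.5+9.2+9.2 − 4φ)·0.5 = 8.5
φ = (38.80 − 8.5/0.5) / 4 = 5.45 mm/h.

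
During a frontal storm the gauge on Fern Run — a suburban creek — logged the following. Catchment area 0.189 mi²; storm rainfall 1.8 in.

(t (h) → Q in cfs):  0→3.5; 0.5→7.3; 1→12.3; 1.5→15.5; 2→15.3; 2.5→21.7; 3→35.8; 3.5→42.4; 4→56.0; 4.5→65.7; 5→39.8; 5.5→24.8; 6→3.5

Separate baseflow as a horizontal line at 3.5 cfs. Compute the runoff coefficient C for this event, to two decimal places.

ΣQ_DR = 298.1 cfs; V = ΣQ_DR·Δt = 5.366 × 10^5 ft³.
Runoff depth d = V / A = 1.222 in.
C = d / P = 1.222 / 1.8 = 0.68.

C ≈ 0.68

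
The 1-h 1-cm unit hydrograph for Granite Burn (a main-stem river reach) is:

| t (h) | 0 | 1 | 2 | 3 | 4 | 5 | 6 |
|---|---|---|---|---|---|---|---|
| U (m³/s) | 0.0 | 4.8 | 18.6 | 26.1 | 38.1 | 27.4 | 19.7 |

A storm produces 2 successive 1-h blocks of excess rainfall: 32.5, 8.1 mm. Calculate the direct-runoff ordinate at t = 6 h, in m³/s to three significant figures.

Q ≈ 86.2 m³/s

By discrete convolution, Q_j = Σ (P_i / 10 mm) · U_{j−i}.
At t = 6 h (j=6): Q = (32.5/10)·19.7 + (8.1/10)·27.4 = 86.2 m³/s.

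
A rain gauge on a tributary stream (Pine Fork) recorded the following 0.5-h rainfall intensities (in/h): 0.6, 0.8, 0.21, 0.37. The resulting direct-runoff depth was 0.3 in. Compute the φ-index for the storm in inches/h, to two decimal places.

Only the 2 blocks with intensity above φ contribute runoff: 0.6, 0.8 in/h.
Σ(I−φ)·Δt = d  ⇒  (0.6+0.8 − 2φ)·0.5 = 0.3
φ = (1.400 − 0.3/0.5) / 2 = 0.40 in/h.

φ ≈ 0.40 in/h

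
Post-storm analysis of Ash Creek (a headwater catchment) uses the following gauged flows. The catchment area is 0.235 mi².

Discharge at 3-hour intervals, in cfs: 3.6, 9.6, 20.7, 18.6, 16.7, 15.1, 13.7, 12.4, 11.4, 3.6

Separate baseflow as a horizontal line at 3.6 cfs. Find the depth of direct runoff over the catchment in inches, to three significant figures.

d ≈ 1.77 in

Direct runoff: 0.0, 6.0, 17.1, 15.0, 13.1, 11.5, 10.1, 8.8, 7.8, 0.0 cfs; ΣQ_DR = 89.40 cfs.
V = ΣQ_DR · Δt = 89.40 × 10800 s = 9.655 × 10^5 ft³.
Over A = 0.235 mi², depth = V / A = 1.77 in.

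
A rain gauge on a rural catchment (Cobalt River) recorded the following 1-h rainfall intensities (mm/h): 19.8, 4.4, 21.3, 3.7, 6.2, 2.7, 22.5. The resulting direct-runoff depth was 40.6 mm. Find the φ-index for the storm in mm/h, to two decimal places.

φ ≈ 7.67 mm/h

Only the 3 blocks with intensity above φ contribute runoff: 19.8, 21.3, 22.5 mm/h.
Σ(I−φ)·Δt = d  ⇒  (19.8+21.3+22.5 − 3φ)·1 = 40.6
φ = (63.60 − 40.6/1) / 3 = 7.67 mm/h.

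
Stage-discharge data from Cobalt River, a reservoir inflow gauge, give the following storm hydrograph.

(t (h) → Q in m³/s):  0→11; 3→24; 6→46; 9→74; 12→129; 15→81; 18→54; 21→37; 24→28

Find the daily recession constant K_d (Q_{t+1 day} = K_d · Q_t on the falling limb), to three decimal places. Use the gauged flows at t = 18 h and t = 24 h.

Between t = 18 h and t = 24 h the flow falls from 54 to 28 m³/s over 2×3 h = 6 h.
Per-interval ratio K = (28/54)^(1/2) = 0.7201; K_d = K^(24/3) = 0.072.

K_d ≈ 0.072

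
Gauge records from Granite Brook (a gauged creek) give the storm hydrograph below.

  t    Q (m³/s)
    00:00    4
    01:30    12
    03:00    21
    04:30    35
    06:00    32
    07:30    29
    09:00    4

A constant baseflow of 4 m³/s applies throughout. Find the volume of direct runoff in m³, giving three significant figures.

V ≈ 5.89 × 10^5 m³

Direct-runoff ordinates (Q − Q_b): 0.0, 8.0, 17.0, 31.0, 28.0, 25.0, 0.0 m³/s.
ΣQ_DR = 109.0 m³/s.
With Δt = 1.5 h = 5400 s, V = ΣQ_DR · Δt = 109.0 × 5400 = 5.89 × 10^5 m³.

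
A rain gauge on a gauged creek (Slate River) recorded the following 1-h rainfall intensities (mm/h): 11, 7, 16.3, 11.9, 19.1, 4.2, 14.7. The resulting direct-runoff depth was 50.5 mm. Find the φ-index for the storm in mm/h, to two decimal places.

Only the 6 blocks with intensity above φ contribute runoff: 11, 7, 16.3, 11.9, 19.1, 14.7 mm/h.
Σ(I−φ)·Δt = d  ⇒  (11+7+16.3+11.9+19.1+14.7 − 6φ)·1 = 50.5
φ = (80.00 − 50.5/1) / 6 = 4.92 mm/h.

φ ≈ 4.92 mm/h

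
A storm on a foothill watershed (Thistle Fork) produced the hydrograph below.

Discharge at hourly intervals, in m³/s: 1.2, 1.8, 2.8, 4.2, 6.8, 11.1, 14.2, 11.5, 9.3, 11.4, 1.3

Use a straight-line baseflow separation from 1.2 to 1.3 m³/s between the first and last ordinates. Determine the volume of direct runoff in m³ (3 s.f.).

Direct-runoff ordinates (Q − Q_b): 0.00, 0.59, 1.58, 2.97, 5.56, 9.85, 12.94, 10.23, 8.02, 10.11, 0.00 m³/s.
ΣQ_DR = 61.85 m³/s.
With Δt = 1 h = 3600 s, V = ΣQ_DR · Δt = 61.85 × 3600 = 2.23 × 10^5 m³.

V ≈ 2.23 × 10^5 m³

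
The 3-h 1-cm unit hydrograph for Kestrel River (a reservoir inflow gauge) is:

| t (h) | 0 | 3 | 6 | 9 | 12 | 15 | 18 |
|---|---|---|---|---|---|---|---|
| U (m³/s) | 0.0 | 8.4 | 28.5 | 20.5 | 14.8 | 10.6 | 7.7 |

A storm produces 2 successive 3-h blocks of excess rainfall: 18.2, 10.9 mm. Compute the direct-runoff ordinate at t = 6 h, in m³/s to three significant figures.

Q ≈ 61.0 m³/s

By discrete convolution, Q_j = Σ (P_i / 10 mm) · U_{j−i}.
At t = 6 h (j=2): Q = (18.2/10)·28.5 + (10.9/10)·8.4 = 61.0 m³/s.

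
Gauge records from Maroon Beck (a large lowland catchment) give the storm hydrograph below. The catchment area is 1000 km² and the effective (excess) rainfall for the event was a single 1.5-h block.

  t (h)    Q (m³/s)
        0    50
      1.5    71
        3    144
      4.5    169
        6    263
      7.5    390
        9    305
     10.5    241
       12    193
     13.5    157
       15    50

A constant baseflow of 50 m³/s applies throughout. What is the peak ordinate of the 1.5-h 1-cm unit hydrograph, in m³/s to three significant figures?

U_p ≈ 425 m³/s

Direct runoff: 0.0, 21.0, 94.0, 119.0, 213.0, 340.0, 255.0, 191.0, 143.0, 107.0, 0.0 m³/s; ΣQ_DR = 1483 m³/s, peak = 340.0 m³/s.
Runoff depth d = ΣQ_DR·Δt / A = 1483 × 5400 / (1000 km²) = 8.008 mm.
The 1-cm UH is the DRH scaled by (10 mm)/d, so U_p = 340.0 × 10/8.008 = 425 m³/s.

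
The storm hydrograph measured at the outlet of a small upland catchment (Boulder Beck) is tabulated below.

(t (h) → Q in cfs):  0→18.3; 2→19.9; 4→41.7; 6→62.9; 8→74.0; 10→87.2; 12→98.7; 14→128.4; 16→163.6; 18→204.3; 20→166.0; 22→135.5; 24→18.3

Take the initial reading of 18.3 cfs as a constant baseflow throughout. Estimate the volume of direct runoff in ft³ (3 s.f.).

V ≈ 7.06 × 10^6 ft³

Direct-runoff ordinates (Q − Q_b): 0.0, 1.6, 23.4, 44.6, 55.7, 68.9, 80.4, 110.1, 145.3, 186.0, 147.7, 117.2, 0.0 cfs.
ΣQ_DR = 980.9 cfs.
With Δt = 2 h = 7200 s, V = ΣQ_DR · Δt = 980.9 × 7200 = 7.06 × 10^6 ft³.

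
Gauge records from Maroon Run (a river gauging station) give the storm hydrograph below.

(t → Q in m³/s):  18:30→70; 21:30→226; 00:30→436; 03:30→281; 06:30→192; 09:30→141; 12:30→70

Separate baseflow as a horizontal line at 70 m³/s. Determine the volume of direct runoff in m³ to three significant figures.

V ≈ 1.00 × 10^7 m³

Direct-runoff ordinates (Q − Q_b): 0.0, 156.0, 366.0, 211.0, 122.0, 71.0, 0.0 m³/s.
ΣQ_DR = 926.0 m³/s.
With Δt = 3 h = 10800 s, V = ΣQ_DR · Δt = 926.0 × 10800 = 1.00 × 10^7 m³.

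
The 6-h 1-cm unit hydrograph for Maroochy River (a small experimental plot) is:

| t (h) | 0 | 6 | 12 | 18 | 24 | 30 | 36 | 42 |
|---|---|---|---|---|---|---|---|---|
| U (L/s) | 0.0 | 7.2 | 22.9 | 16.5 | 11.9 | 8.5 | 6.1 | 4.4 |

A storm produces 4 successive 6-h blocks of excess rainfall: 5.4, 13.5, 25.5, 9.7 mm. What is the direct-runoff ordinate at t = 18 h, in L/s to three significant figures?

By discrete convolution, Q_j = Σ (P_i / 10 mm) · U_{j−i}.
At t = 18 h (j=3): Q = (5.4/10)·16.5 + (13.5/10)·22.9 + (25.5/10)·7.2 + (9.7/10)·0.0 = 58.2 L/s.

Q ≈ 58.2 L/s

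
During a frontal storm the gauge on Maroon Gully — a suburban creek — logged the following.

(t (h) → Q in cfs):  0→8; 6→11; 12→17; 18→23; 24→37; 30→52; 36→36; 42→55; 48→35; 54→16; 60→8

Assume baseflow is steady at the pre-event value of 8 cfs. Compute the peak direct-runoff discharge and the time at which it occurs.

Q_p = 47.0 cfs at t = 42 h

Subtracting baseflow gives direct-runoff ordinates: 0.0, 3.0, 9.0, 15.0, 29.0, 44.0, 28.0, 47.0, 27.0, 8.0, 0.0 cfs.
The maximum is 47.0 cfs, occurring at the reading for t = 42 h.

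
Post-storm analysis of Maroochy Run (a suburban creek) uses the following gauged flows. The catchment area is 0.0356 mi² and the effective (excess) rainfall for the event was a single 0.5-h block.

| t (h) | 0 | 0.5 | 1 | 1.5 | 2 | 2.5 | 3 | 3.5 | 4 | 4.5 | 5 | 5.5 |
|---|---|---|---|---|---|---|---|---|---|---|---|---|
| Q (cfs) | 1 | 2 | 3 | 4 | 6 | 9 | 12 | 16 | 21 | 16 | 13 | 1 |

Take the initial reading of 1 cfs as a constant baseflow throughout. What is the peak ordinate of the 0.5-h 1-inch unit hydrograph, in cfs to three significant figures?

U_p ≈ 9.99 cfs

Direct runoff: 0.0, 1.0, 2.0, 3.0, 5.0, 8.0, 11.0, 15.0, 20.0, 15.0, 12.0, 0.0 cfs; ΣQ_DR = 92.00 cfs, peak = 20.0 cfs.
Runoff depth d = ΣQ_DR·Δt / A = 92.00 × 1800 / (0.0356 mi²) = 2.002 in.
The 1-inch UH is the DRH scaled by (1 in)/d, so U_p = 20.0 × 1/2.002 = 9.99 cfs.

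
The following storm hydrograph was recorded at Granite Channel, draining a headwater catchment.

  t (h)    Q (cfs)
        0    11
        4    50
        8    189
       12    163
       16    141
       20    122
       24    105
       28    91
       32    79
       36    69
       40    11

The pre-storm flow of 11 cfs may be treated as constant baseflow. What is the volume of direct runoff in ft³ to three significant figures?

Direct-runoff ordinates (Q − Q_b): 0.0, 39.0, 178.0, 152.0, 130.0, 111.0, 94.0, 80.0, 68.0, 58.0, 0.0 cfs.
ΣQ_DR = 910.0 cfs.
With Δt = 4 h = 14400 s, V = ΣQ_DR · Δt = 910.0 × 14400 = 1.31 × 10^7 ft³.

V ≈ 1.31 × 10^7 ft³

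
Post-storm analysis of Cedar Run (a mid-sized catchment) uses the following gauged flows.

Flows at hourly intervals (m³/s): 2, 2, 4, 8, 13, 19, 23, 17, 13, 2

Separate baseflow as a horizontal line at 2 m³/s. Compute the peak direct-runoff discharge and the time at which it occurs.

Subtracting baseflow gives direct-runoff ordinates: 0.0, 0.0, 2.0, 6.0, 11.0, 17.0, 21.0, 15.0, 11.0, 0.0 m³/s.
The maximum is 21.0 m³/s, occurring at the reading for t = 6 h.

Q_p = 21.0 m³/s at t = 6 h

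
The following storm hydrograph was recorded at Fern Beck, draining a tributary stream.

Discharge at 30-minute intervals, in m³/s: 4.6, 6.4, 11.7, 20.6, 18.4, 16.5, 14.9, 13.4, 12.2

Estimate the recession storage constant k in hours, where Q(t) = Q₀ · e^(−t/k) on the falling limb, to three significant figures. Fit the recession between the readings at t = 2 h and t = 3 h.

On the falling limb, Q drops from 18.4 to 14.9 m³/s between t = 2 h and t = 3 h (Δt = 1 h).
k = −Δt / ln(Q₂/Q₁) = −1 / ln(14.9/18.4) = 4.74 h.

k ≈ 4.74 h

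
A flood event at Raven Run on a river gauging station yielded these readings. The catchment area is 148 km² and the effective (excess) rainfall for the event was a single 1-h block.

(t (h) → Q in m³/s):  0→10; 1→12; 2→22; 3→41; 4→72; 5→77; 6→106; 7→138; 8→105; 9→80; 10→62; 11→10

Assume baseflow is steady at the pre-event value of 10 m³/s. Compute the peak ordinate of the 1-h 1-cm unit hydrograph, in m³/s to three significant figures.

Direct runoff: 0.0, 2.0, 12.0, 31.0, 62.0, 67.0, 96.0, 128.0, 95.0, 70.0, 52.0, 0.0 m³/s; ΣQ_DR = 615.0 m³/s, peak = 128.0 m³/s.
Runoff depth d = ΣQ_DR·Δt / A = 615.0 × 3600 / (148 km²) = 14.96 mm.
The 1-cm UH is the DRH scaled by (10 mm)/d, so U_p = 128.0 × 10/14.96 = 85.6 m³/s.

U_p ≈ 85.6 m³/s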